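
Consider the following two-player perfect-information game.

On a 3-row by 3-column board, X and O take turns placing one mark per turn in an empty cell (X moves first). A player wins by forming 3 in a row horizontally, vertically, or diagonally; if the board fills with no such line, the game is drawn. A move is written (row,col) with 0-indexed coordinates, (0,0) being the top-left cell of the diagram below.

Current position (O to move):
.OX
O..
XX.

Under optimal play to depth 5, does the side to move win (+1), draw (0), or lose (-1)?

p1 O@[.OX/O../XX.]: (0,0)[OOX/O../XX.]-1* (1,1)[.OX/OO./XX.]-1 (1,2)[.OX/O.O/XX.]-1 (2,2)[.OX/O../XXO]-1
p2 X@[OOX/O../XX.]: (1,1)[OOX/OX./XX.]+1* (1,2)[OOX/O.X/XX.]+1 (2,2)[OOX/O../XXX]+1
p3 O@[OOX/OX./XX.] terminal -1; root [.OX/O../XX.] d5

value(.OX/O../XX., O) = -1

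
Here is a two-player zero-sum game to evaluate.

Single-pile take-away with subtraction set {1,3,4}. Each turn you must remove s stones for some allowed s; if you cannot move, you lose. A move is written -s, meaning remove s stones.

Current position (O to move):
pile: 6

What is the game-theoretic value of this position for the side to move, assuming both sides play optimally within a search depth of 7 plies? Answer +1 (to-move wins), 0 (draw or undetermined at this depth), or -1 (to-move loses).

p1 O@[6]: -1[5]-1 -3[3]-1 -4[2]+1*
p2 X@[2]: -1[1]-1*
p3 O@[1]: -1[0]+1*
p4 X@[0] terminal -1; root [6] d7

value(6, O) = +1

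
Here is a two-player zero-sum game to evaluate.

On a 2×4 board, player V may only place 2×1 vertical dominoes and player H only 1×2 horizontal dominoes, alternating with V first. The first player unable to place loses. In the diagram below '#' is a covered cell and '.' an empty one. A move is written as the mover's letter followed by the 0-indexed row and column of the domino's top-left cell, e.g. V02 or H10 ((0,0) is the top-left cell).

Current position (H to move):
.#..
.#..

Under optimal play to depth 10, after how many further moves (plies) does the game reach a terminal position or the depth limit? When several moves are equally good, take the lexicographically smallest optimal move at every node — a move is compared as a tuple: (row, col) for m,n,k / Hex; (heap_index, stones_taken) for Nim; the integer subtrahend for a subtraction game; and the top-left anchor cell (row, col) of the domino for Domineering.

PV length from [.#../.#..]: 3 plies

[.#../.#..] H move#1: H02:+1/.###/.#..*, H12:+1/.#../.###
[.###/.#..] V move#2: V00:-1/####/##..*
[####/##..] H move#3: H12:+1/####/####*
[####/####] end (terminal -1, V#4); searched .#../.#.. to 10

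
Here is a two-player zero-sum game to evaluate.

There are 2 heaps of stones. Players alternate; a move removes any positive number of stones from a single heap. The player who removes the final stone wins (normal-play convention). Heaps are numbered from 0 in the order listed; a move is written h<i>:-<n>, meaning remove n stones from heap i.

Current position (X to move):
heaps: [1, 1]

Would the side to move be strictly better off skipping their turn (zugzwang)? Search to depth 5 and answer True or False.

zugzwang((1,1), X) = True

ply 1, X at (1,1) | h0:-1=-1→(0,1)*; h1:-1=-1→(1,0)
ply 2, O at (0,1) | h1:-1=+1→(0,0)*
ply 3: (0,0) is terminal -1 (X); from (1,1) depth 5
suppose X passes — search the same position with O to move:
pass> ply 1, O at (1,1) | h0:-1=-1→(0,1)*; h1:-1=-1→(1,0)
pass> ply 2, X at (0,1) | h1:-1=+1→(0,0)*
pass> ply 3: (0,0) is terminal -1 (O); from (1,1) depth 5
for X: play -1, pass +1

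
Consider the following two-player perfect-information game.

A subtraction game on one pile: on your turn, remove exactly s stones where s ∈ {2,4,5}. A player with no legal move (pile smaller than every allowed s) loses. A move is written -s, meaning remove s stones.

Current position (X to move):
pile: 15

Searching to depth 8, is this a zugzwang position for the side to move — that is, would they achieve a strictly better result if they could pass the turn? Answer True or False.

zugzwang(15, X) = True

p1 X@[15]: -2[13]-1* -4[11]-1 -5[10]-1
p2 O@[13]: -2[11]-1 -4[9]-1 -5[8]+1*
p3 X@[8]: -2[6]-1* -4[4]-1 -5[3]-1
p4 O@[6]: -2[4]-1 -4[2]-1 -5[1]+1*
p5 X@[1] terminal -1; root [15] d8
if X skipped the turn, O would face:
~ p1 O@[15]: -2[13]-1* -4[11]-1 -5[10]-1
~ p2 X@[13]: -2[11]-1 -4[9]-1 -5[8]+1*
~ p3 O@[8]: -2[6]-1* -4[4]-1 -5[3]-1
~ p4 X@[6]: -2[4]-1 -4[2]-1 -5[1]+1*
~ p5 O@[1] terminal -1; root [15] d8
compare (X): move=-1 vs pass=+1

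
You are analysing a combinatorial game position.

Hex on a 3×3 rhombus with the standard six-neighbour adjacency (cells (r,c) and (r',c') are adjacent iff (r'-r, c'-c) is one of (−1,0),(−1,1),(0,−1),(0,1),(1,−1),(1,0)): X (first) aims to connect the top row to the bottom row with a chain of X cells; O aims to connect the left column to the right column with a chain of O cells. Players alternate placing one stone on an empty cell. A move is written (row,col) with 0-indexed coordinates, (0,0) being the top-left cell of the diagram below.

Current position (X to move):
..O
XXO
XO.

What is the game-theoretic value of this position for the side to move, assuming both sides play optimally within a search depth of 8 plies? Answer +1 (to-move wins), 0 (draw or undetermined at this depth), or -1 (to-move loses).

value(..O/XXO/XO., X) = +1

ply 1, X at ..O/XXO/XO. | (0,0)=+1→X.O/XXO/XO.*; (0,1)=+1→.XO/XXO/XO.; (2,2)=+1→..O/XXO/XOX
ply 2: X.O/XXO/XO. is terminal -1 (O); from ..O/XXO/XO. depth 8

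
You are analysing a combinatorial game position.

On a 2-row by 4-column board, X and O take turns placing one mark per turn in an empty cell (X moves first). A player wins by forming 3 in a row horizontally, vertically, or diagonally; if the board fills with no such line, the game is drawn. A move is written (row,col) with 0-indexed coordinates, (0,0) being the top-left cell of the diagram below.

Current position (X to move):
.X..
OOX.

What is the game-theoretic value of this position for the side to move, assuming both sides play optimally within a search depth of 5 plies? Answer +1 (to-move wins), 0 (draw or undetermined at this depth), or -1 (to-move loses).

p1 X@[.X../OOX.]: (0,0)[XX../OOX.]+0 (0,2)[.XX./OOX.]+1* (0,3)[.X.X/OOX.]+0 (1,3)[.X../OOXX]+0
p2 O@[.XX./OOX.]: (0,0)[OXX./OOX.]-1* (0,3)[.XXO/OOX.]-1 (1,3)[.XX./OOXO]-1
p3 X@[OXX./OOX.]: (0,3)[OXXX/OOX.]+1* (1,3)[OXX./OOXX]+0
p4 O@[OXXX/OOX.] terminal -1; root [.X../OOX.] d5

value(.X../OOX., X) = +1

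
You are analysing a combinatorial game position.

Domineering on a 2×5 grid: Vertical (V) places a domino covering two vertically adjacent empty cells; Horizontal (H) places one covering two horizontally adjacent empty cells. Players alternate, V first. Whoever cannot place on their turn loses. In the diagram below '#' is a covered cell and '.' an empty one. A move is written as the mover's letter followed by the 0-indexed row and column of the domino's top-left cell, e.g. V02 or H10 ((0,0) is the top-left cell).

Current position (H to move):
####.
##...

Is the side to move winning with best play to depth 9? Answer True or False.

[####./##...] H move#1: H12:-1/####./####., H13:+1/####./##.##*
[####./##.##] end (terminal -1, V#2); searched ####./##... to 9

H winning at [####./##...]: True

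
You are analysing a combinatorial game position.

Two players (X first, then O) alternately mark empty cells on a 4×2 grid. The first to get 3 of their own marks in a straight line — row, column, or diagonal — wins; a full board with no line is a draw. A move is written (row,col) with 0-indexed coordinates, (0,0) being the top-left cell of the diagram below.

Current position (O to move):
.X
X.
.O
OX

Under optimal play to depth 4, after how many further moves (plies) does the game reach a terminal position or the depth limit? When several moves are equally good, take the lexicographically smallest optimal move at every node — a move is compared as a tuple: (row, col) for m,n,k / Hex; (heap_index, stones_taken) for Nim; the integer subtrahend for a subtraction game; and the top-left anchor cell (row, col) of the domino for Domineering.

PV length from [.X/X./.O/OX]: 3 plies

ply 1, O at .X/X./.O/OX | (0,0)=+0→OX/X./.O/OX*; (1,1)=+0→.X/XO/.O/OX; (2,0)=+0→.X/X./OO/OX
ply 2, X at OX/X./.O/OX | (1,1)=+0→OX/XX/.O/OX*; (2,0)=+0→OX/X./XO/OX
ply 3, O at OX/XX/.O/OX | (2,0)=+0→OX/XX/OO/OX*
ply 4: OX/XX/OO/OX is terminal +0 (X); from .X/X./.O/OX depth 4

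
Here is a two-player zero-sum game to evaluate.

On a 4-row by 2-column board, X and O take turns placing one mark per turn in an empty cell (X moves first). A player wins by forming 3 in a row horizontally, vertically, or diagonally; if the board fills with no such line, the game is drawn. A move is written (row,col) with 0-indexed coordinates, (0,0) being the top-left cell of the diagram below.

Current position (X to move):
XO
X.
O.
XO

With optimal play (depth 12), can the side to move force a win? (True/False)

[XO/X./O./XO] X move#1: (1,1):+0/XO/XX/O./XO*, (2,1):+0/XO/X./OX/XO
[XO/XX/O./XO] O move#2: (2,1):+0/XO/XX/OO/XO*
[XO/XX/OO/XO] end (terminal +0, X#3); searched XO/X./O./XO to 12

X winning at [XO/X./O./XO]: False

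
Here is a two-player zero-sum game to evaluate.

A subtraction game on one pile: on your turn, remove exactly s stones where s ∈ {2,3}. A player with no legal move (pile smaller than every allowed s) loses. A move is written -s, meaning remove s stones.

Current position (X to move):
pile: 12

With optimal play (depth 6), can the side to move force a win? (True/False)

[12] X move#1: -2:+1/10*, -3:-1/9
[10] O move#2: -2:-1/8*, -3:-1/7
[8] X move#3: -2:+1/6*, -3:+1/5
[6] O move#4: -2:-1/4*, -3:-1/3
[4] X move#5: -2:-1/2, -3:+1/1*
[1] end (terminal -1, O#6); searched 12 to 6

X winning at [12]: True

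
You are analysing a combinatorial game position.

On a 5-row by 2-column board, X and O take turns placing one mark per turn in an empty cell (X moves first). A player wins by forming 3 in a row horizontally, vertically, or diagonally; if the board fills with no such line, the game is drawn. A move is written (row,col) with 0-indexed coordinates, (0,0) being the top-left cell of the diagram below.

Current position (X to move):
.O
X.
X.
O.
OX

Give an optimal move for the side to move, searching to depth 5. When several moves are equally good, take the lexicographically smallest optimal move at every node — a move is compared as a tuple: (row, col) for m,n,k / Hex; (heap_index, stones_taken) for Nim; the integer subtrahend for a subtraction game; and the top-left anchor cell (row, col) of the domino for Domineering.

p1 X@[.O/X./X./O./OX]: (0,0)[XO/X./X./O./OX]+1* (1,1)[.O/XX/X./O./OX]+0 (2,1)[.O/X./XX/O./OX]+1 (3,1)[.O/X./X./OX/OX]+1
p2 O@[XO/X./X./O./OX] terminal -1; root [.O/X./X./O./OX] d5

X's best at [.O/X./X./O./OX]: (0,0)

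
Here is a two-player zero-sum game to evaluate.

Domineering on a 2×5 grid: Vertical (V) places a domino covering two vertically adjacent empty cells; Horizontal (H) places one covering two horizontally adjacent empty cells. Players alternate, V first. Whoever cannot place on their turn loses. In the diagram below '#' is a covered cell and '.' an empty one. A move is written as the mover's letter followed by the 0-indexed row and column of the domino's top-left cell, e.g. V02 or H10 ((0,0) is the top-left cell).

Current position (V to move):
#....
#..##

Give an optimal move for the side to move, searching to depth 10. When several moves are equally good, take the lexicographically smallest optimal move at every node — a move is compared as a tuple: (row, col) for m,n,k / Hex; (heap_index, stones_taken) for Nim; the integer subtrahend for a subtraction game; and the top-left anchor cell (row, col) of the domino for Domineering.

ply 1, V at #..../#..## | V01=-1→##.../##.##; V02=+1→#.#../#.###*
ply 2, H at #.#../#.### | H03=-1→#.###/#.###*
ply 3, V at #.###/#.### | V01=+1→#####/#####*
ply 4: #####/##### is terminal -1 (H); from #..../#..## depth 10

V's best at [#..../#..##]: V02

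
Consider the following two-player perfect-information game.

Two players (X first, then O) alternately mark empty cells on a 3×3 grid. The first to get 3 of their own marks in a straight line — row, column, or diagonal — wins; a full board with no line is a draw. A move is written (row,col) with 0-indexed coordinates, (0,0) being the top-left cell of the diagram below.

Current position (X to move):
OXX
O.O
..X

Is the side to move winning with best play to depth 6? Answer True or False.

p1 X@[OXX/O.O/..X]: (1,1)[OXX/OXO/..X]-1* (2,0)[OXX/O.O/X.X]-1 (2,1)[OXX/O.O/.XX]-1
p2 O@[OXX/OXO/..X]: (2,0)[OXX/OXO/O.X]+1* (2,1)[OXX/OXO/.OX]-1
p3 X@[OXX/OXO/O.X] terminal -1; root [OXX/O.O/..X] d6

X winning at [OXX/O.O/..X]: False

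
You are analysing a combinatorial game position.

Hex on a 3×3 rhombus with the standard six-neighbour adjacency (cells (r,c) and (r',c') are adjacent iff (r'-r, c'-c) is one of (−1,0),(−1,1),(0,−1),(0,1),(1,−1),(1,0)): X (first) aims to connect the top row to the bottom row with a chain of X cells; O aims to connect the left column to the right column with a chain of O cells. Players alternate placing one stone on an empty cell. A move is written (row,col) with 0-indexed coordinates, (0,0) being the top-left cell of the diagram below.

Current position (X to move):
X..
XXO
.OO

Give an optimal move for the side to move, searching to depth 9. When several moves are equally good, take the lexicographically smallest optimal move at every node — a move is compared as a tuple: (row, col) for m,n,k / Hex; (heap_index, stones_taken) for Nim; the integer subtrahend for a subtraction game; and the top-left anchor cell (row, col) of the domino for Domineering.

X's best at [X../XXO/.OO]: (2,0)

p1 X@[X../XXO/.OO]: (0,1)[XX./XXO/.OO]-1 (0,2)[X.X/XXO/.OO]-1 (2,0)[X../XXO/XOO]+1*
p2 O@[X../XXO/XOO] terminal -1; root [X../XXO/.OO] d9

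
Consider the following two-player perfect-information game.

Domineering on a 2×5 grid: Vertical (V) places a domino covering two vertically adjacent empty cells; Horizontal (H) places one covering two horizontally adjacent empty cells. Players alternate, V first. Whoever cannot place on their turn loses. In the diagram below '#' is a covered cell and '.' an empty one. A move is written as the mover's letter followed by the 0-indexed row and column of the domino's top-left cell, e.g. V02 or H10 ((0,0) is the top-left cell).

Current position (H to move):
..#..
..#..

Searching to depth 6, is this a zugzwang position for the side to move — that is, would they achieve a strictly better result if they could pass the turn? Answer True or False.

zugzwang(..#../..#.., H) = True

[..#../..#..] H move#1: H00:-1/###../..#..*, H03:-1/..###/..#.., H10:-1/..#../###.., H13:-1/..#../..###
[###../..#..] V move#2: V03:+1/####./..##.*, V04:+1/###.#/..#.#
[####./..##.] H move#3: H10:-1/####./####.*
[####./####.] V move#4: V04:+1/#####/#####*
[#####/#####] end (terminal -1, H#5); searched ..#../..#.. to 6
if H skipped the turn, V would face:
~ [..#../..#..] V move#1: V00:-1/#.#../#.#..*, V01:-1/.##../.##.., V03:-1/..##./..##., V04:-1/..#.#/..#.#
~ [#.#../#.#..] H move#2: H03:+1/#.###/#.#..*, H13:+1/#.#../#.###
~ [#.###/#.#..] V move#3: V01:-1/#####/###..*
~ [#####/###..] H move#4: H13:+1/#####/#####*
~ [#####/#####] end (terminal -1, V#5); searched ..#../..#.. to 6
compare (H): move=-1 vs pass=+1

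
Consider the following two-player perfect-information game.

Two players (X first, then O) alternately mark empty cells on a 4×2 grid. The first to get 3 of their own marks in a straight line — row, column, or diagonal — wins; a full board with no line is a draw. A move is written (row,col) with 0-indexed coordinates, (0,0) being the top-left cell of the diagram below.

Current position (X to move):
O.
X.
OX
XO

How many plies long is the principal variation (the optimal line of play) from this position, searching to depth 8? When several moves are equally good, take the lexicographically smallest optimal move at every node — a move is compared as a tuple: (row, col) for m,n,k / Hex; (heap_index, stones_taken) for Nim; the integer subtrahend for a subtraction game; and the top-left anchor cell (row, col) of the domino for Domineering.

ply 1, X at O./X./OX/XO | (0,1)=+0→OX/X./OX/XO*; (1,1)=+0→O./XX/OX/XO
ply 2, O at OX/X./OX/XO | (1,1)=+0→OX/XO/OX/XO*
ply 3: OX/XO/OX/XO is terminal +0 (X); from O./X./OX/XO depth 8

PV length from [O./X./OX/XO]: 2 plies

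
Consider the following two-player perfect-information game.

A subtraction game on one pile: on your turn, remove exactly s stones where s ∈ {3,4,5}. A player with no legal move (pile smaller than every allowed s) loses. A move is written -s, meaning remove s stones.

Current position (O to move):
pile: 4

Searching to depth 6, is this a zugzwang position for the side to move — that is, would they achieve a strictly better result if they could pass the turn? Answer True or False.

zugzwang(4, O) = False

[4] O move#1: -3:+1/1*, -4:+1/0
[1] end (terminal -1, X#2); searched 4 to 6
suppose O passes — search the same position with X to move:
pass> [4] X move#1: -3:+1/1*, -4:+1/0
pass> [1] end (terminal -1, O#2); searched 4 to 6
for O: play +1, pass -1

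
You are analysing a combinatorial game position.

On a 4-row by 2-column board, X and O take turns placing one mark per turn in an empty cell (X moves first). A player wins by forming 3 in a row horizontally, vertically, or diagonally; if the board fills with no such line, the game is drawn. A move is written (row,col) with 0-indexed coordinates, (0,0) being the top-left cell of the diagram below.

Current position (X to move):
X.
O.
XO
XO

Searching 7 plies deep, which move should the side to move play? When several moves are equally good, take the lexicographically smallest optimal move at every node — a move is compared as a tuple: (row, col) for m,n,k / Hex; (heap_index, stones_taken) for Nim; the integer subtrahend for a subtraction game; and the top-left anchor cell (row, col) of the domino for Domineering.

p1 X@[X./O./XO/XO]: (0,1)[XX/O./XO/XO]-1 (1,1)[X./OX/XO/XO]+0*
p2 O@[X./OX/XO/XO]: (0,1)[XO/OX/XO/XO]+0*
p3 X@[XO/OX/XO/XO] terminal +0; root [X./O./XO/XO] d7

X's best at [X./O./XO/XO]: (1,1)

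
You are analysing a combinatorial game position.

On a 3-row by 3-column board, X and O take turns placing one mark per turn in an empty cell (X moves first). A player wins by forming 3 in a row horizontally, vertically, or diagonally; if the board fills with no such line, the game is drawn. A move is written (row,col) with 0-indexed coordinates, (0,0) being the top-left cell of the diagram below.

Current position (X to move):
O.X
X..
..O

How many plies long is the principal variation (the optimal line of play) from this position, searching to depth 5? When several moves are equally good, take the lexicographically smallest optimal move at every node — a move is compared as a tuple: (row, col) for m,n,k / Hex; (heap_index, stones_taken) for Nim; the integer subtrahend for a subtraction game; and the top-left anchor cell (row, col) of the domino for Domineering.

PV length from [O.X/X../..O]: 3 plies

ply 1, X at O.X/X../..O | (0,1)=-1→OXX/X../..O; (1,1)=+1→O.X/XX./..O*; (1,2)=-1→O.X/X.X/..O; (2,0)=-1→O.X/X../X.O; (2,1)=-1→O.X/X../.XO
ply 2, O at O.X/XX./..O | (0,1)=-1→OOX/XX./..O*; (1,2)=-1→O.X/XXO/..O; (2,0)=-1→O.X/XX./O.O; (2,1)=-1→O.X/XX./.OO
ply 3, X at OOX/XX./..O | (1,2)=+1→OOX/XXX/..O*; (2,0)=+1→OOX/XX./X.O; (2,1)=+1→OOX/XX./.XO
ply 4: OOX/XXX/..O is terminal -1 (O); from O.X/X../..O depth 5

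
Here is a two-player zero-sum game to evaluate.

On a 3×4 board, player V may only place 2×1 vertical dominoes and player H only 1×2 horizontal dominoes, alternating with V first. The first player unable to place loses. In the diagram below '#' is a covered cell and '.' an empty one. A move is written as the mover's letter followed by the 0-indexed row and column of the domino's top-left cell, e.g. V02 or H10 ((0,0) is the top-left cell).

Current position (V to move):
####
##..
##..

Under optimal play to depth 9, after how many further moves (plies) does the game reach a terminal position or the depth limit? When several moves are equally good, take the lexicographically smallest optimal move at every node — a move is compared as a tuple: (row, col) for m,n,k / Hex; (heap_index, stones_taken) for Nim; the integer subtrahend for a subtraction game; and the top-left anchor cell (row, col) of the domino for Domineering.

PV length from [####/##../##..]: 1 ply

ply 1, V at ####/##../##.. | V12=+1→####/###./###.*; V13=+1→####/##.#/##.#
ply 2: ####/###./###. is terminal -1 (H); from ####/##../##.. depth 9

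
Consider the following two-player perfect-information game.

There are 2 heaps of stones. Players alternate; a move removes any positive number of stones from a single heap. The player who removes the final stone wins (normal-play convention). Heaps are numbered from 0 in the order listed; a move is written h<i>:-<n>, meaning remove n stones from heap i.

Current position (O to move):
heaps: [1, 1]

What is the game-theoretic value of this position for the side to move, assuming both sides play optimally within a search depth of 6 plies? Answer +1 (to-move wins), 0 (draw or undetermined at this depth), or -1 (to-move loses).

p1 O@[(1,1)]: h0:-1[(0,1)]-1* h1:-1[(1,0)]-1
p2 X@[(0,1)]: h1:-1[(0,0)]+1*
p3 O@[(0,0)] terminal -1; root [(1,1)] d6

value((1,1), O) = -1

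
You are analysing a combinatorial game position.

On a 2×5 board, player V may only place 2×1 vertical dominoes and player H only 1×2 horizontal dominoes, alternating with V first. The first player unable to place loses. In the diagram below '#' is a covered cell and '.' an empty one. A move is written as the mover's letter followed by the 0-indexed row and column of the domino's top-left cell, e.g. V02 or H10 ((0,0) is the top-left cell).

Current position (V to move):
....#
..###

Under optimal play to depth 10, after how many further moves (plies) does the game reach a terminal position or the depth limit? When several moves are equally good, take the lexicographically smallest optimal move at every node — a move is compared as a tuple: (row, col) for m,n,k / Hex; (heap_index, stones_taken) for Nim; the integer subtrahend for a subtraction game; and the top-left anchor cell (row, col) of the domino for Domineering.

ply 1, V at ....#/..### | V00=-1→#...#/#.###; V01=+1→.#..#/.####*
ply 2, H at .#..#/.#### | H02=-1→.####/.####*
ply 3, V at .####/.#### | V00=+1→#####/#####*
ply 4: #####/##### is terminal -1 (H); from ....#/..### depth 10

PV length from [....#/..###]: 3 plies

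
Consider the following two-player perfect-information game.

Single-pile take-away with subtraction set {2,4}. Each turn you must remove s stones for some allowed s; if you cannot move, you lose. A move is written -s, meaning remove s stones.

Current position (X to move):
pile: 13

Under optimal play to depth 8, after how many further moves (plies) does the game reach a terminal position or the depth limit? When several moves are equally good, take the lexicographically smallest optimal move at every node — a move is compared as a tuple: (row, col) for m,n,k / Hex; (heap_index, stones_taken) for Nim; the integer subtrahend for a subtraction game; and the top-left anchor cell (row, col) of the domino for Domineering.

PV length from [13]: 4 plies

[13] X move#1: -2:-1/11*, -4:-1/9
[11] O move#2: -2:-1/9, -4:+1/7*
[7] X move#3: -2:-1/5*, -4:-1/3
[5] O move#4: -2:-1/3, -4:+1/1*
[1] end (terminal -1, X#5); searched 13 to 8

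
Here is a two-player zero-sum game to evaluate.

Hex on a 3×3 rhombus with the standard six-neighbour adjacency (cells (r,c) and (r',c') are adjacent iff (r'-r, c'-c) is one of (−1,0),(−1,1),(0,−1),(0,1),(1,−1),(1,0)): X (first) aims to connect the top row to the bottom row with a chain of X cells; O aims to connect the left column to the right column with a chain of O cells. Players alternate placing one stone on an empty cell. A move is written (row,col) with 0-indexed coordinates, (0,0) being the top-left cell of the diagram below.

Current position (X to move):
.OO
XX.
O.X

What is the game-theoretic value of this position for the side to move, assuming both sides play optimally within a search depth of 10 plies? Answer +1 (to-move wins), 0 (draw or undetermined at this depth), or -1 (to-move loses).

value(.OO/XX./O.X, X) = +1

ply 1, X at .OO/XX./O.X | (0,0)=+1→XOO/XX./O.X*; (1,2)=-1→.OO/XXX/O.X; (2,1)=-1→.OO/XX./OXX
ply 2, O at XOO/XX./O.X | (1,2)=-1→XOO/XXO/O.X*; (2,1)=-1→XOO/XX./OOX
ply 3, X at XOO/XXO/O.X | (2,1)=+1→XOO/XXO/OXX*
ply 4: XOO/XXO/OXX is terminal -1 (O); from .OO/XX./O.X depth 10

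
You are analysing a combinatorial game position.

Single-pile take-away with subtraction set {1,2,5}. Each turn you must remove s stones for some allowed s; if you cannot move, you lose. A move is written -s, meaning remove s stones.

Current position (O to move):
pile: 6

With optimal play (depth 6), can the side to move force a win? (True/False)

ply 1, O at 6 | -1=-1→5*; -2=-1→4; -5=-1→1
ply 2, X at 5 | -1=-1→4; -2=+1→3*; -5=+1→0
ply 3, O at 3 | -1=-1→2*; -2=-1→1
ply 4, X at 2 | -1=-1→1; -2=+1→0*
ply 5: 0 is terminal -1 (O); from 6 depth 6

O winning at [6]: False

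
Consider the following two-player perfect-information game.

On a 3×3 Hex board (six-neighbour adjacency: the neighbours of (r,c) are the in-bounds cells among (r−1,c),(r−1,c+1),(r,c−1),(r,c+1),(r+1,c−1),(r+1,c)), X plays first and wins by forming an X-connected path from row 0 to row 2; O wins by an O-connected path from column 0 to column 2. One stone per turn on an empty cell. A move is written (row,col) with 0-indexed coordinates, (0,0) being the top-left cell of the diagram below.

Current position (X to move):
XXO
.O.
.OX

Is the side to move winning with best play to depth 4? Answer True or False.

X winning at [XXO/.O./.OX]: False

p1 X@[XXO/.O./.OX]: (1,0)[XXO/XO./.OX]-1* (1,2)[XXO/.OX/.OX]-1 (2,0)[XXO/.O./XOX]-1
p2 O@[XXO/XO./.OX]: (1,2)[XXO/XOO/.OX]-1 (2,0)[XXO/XO./OOX]+1*
p3 X@[XXO/XO./OOX] terminal -1; root [XXO/.O./.OX] d4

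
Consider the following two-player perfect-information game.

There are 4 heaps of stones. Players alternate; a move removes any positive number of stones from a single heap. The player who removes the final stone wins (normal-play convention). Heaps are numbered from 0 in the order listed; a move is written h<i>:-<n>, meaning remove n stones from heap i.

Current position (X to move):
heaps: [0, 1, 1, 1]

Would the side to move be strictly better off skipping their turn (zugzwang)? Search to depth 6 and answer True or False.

[(0,1,1,1)] X move#1: h1:-1:+1/(0,0,1,1)*, h2:-1:+1/(0,1,0,1), h3:-1:+1/(0,1,1,0)
[(0,0,1,1)] O move#2: h2:-1:-1/(0,0,0,1)*, h3:-1:-1/(0,0,1,0)
[(0,0,0,1)] X move#3: h3:-1:+1/(0,0,0,0)*
[(0,0,0,0)] end (terminal -1, O#4); searched (0,1,1,1) to 6
suppose X passes — search the same position with O to move:
pass> [(0,1,1,1)] O move#1: h1:-1:+1/(0,0,1,1)*, h2:-1:+1/(0,1,0,1), h3:-1:+1/(0,1,1,0)
pass> [(0,0,1,1)] X move#2: h2:-1:-1/(0,0,0,1)*, h3:-1:-1/(0,0,1,0)
pass> [(0,0,0,1)] O move#3: h3:-1:+1/(0,0,0,0)*
pass> [(0,0,0,0)] end (terminal -1, X#4); searched (0,1,1,1) to 6
for X: play +1, pass -1

zugzwang((0,1,1,1), X) = False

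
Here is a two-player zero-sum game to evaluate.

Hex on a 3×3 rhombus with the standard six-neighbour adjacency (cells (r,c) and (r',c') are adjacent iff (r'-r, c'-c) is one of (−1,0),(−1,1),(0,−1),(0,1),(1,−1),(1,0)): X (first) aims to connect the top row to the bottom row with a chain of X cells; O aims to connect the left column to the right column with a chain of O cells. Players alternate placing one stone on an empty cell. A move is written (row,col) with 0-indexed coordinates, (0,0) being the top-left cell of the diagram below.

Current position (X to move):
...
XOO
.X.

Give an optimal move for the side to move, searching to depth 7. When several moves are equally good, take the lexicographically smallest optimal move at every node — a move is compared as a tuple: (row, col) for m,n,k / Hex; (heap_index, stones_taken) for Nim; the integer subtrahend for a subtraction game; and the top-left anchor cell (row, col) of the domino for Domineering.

ply 1, X at .../XOO/.X. | (0,0)=-1→X../XOO/.X.; (0,1)=-1→.X./XOO/.X.; (0,2)=-1→..X/XOO/.X.; (2,0)=+1→.../XOO/XX.*; (2,2)=-1→.../XOO/.XX
ply 2, O at .../XOO/XX. | (0,0)=-1→O../XOO/XX.*; (0,1)=-1→.O./XOO/XX.; (0,2)=-1→..O/XOO/XX.; (2,2)=-1→.../XOO/XXO
ply 3, X at O../XOO/XX. | (0,1)=+1→OX./XOO/XX.*; (0,2)=-1→O.X/XOO/XX.; (2,2)=-1→O../XOO/XXX
ply 4: OX./XOO/XX. is terminal -1 (O); from .../XOO/.X. depth 7

X's best at [.../XOO/.X.]: (2,0)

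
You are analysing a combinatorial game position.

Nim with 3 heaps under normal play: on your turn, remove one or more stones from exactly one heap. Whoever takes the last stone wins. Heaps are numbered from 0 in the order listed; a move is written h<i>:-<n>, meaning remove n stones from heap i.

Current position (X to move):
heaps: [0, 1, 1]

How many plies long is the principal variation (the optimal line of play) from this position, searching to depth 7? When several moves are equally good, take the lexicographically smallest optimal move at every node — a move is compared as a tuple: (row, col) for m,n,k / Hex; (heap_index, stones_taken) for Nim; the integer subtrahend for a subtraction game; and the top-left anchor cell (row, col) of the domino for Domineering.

PV length from [(0,1,1)]: 2 plies

p1 X@[(0,1,1)]: h1:-1[(0,0,1)]-1* h2:-1[(0,1,0)]-1
p2 O@[(0,0,1)]: h2:-1[(0,0,0)]+1*
p3 X@[(0,0,0)] terminal -1; root [(0,1,1)] d7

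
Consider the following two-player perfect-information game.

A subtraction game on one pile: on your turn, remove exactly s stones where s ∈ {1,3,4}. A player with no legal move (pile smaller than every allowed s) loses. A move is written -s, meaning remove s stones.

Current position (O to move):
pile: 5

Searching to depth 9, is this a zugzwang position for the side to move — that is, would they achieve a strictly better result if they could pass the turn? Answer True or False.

zugzwang(5, O) = False

p1 O@[5]: -1[4]-1 -3[2]+1* -4[1]-1
p2 X@[2]: -1[1]-1*
p3 O@[1]: -1[0]+1*
p4 X@[0] terminal -1; root [5] d9
if O skipped the turn, X would face:
~ p1 X@[5]: -1[4]-1 -3[2]+1* -4[1]-1
~ p2 O@[2]: -1[1]-1*
~ p3 X@[1]: -1[0]+1*
~ p4 O@[0] terminal -1; root [5] d9
compare (O): move=+1 vs pass=-1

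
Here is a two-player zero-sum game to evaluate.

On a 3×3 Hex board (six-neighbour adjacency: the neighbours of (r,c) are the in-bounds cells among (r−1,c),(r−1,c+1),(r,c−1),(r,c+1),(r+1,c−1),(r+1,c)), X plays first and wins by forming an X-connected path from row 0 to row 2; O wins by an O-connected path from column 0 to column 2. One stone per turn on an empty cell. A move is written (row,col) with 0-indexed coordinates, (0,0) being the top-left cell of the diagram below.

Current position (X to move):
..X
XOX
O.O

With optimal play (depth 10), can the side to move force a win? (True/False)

X winning at [..X/XOX/O.O]: True

ply 1, X at ..X/XOX/O.O | (0,0)=-1→X.X/XOX/O.O; (0,1)=-1→.XX/XOX/O.O; (2,1)=+1→..X/XOX/OXO*
ply 2: ..X/XOX/OXO is terminal -1 (O); from ..X/XOX/O.O depth 10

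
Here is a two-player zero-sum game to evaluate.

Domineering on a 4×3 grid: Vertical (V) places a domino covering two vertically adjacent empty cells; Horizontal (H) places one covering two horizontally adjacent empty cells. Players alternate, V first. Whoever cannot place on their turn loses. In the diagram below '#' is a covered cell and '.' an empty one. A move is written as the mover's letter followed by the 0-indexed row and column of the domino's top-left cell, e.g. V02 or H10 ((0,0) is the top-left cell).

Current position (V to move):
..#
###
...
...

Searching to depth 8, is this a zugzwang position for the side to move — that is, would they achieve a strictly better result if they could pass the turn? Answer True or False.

zugzwang(..#/###/.../..., V) = False

ply 1, V at ..#/###/.../... | V20=-1→..#/###/#../#..; V21=+1→..#/###/.#./.#.*; V22=-1→..#/###/..#/..#
ply 2, H at ..#/###/.#./.#. | H00=-1→###/###/.#./.#.*
ply 3, V at ###/###/.#./.#. | V20=+1→###/###/##./##.*; V22=+1→###/###/.##/.##
ply 4: ###/###/##./##. is terminal -1 (H); from ..#/###/.../... depth 8
pass branch (H moves first from the same position):
  | ply 1, H at ..#/###/.../... | H00=-1→###/###/.../...; H20=+1→..#/###/##./...*; H21=+1→..#/###/.##/...; H30=+1→..#/###/.../##.; H31=+1→..#/###/.../.##
  | ply 2, V at ..#/###/##./... | V22=-1→..#/###/###/..#*
  | ply 3, H at ..#/###/###/..# | H00=+1→###/###/###/..#*; H30=+1→..#/###/###/###
  | ply 4: ###/###/###/..# is terminal -1 (V); from ..#/###/.../... depth 8
V moving scores +1; V passing scores -1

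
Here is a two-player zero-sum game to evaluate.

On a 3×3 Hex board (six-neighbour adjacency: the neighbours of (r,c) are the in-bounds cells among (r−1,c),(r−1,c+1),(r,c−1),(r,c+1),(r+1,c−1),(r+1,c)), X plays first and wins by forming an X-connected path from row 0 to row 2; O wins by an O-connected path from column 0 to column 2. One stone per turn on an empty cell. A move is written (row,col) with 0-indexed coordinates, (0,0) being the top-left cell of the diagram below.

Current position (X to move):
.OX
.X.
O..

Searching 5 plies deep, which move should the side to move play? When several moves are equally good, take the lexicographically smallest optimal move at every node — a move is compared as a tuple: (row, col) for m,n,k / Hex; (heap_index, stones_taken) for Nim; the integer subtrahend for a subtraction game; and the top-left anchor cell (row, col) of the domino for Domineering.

ply 1, X at .OX/.X./O.. | (0,0)=-1→XOX/.X./O..; (1,0)=-1→.OX/XX./O..; (1,2)=+1→.OX/.XX/O..*; (2,1)=+1→.OX/.X./OX.; (2,2)=+1→.OX/.X./O.X
ply 2, O at .OX/.XX/O.. | (0,0)=-1→OOX/.XX/O..*; (1,0)=-1→.OX/OXX/O..; (2,1)=-1→.OX/.XX/OO.; (2,2)=-1→.OX/.XX/O.O
ply 3, X at OOX/.XX/O.. | (1,0)=+1→OOX/XXX/O..*; (2,1)=+1→OOX/.XX/OX.; (2,2)=+1→OOX/.XX/O.X
ply 4, O at OOX/XXX/O.. | (2,1)=-1→OOX/XXX/OO.*; (2,2)=-1→OOX/XXX/O.O
ply 5, X at OOX/XXX/OO. | (2,2)=+1→OOX/XXX/OOX*
ply 6: OOX/XXX/OOX is terminal -1 (O); from .OX/.X./O.. depth 5

X's best at [.OX/.X./O..]: (1,2)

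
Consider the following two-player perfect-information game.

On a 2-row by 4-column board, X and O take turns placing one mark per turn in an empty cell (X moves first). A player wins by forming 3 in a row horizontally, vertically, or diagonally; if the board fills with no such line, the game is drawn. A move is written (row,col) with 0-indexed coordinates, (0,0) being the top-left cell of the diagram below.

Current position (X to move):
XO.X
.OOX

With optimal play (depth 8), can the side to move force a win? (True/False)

X winning at [XO.X/.OOX]: False

[XO.X/.OOX] X move#1: (0,2):-1/XOXX/.OOX, (1,0):+0/XO.X/XOOX*
[XO.X/XOOX] O move#2: (0,2):+0/XOOX/XOOX*
[XOOX/XOOX] end (terminal +0, X#3); searched XO.X/.OOX to 8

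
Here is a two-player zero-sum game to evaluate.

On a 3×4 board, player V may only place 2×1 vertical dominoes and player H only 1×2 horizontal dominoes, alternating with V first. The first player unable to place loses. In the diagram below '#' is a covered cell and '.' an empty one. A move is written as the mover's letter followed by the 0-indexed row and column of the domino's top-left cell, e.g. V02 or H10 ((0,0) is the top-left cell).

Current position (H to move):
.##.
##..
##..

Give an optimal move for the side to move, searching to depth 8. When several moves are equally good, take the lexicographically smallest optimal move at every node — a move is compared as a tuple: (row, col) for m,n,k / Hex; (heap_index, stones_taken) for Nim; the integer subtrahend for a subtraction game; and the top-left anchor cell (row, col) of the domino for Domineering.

H's best at [.##./##../##..]: H12

ply 1, H at .##./##../##.. | H12=+1→.##./####/##..*; H22=-1→.##./##../####
ply 2: .##./####/##.. is terminal -1 (V); from .##./##../##.. depth 8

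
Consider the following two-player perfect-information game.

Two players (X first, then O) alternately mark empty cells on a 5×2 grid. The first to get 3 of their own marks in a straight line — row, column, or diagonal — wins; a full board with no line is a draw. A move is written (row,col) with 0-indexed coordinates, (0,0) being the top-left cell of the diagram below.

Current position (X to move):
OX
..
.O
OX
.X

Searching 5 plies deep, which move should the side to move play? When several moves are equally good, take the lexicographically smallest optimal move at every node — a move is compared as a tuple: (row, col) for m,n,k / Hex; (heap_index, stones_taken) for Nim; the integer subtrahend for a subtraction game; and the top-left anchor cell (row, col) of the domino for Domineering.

[OX/../.O/OX/.X] X move#1: (1,0):+0/OX/X./.O/OX/.X*, (1,1):-1/OX/.X/.O/OX/.X, (2,0):+0/OX/../XO/OX/.X, (4,0):+0/OX/../.O/OX/XX
[OX/X./.O/OX/.X] O move#2: (1,1):+0/OX/XO/.O/OX/.X*, (2,0):+0/OX/X./OO/OX/.X, (4,0):+0/OX/X./.O/OX/OX
[OX/XO/.O/OX/.X] X move#3: (2,0):+0/OX/XO/XO/OX/.X*, (4,0):+0/OX/XO/.O/OX/XX
[OX/XO/XO/OX/.X] O move#4: (4,0):+0/OX/XO/XO/OX/OX*
[OX/XO/XO/OX/OX] end (terminal +0, X#5); searched OX/../.O/OX/.X to 5

X's best at [OX/../.O/OX/.X]: (1,0)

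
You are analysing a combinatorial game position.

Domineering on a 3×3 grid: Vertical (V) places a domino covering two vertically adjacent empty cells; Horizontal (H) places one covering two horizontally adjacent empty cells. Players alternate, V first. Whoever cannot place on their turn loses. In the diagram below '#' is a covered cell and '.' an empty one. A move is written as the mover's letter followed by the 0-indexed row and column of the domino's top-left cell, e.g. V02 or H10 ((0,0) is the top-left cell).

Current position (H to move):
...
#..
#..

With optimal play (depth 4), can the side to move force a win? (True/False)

ply 1, H at .../#../#.. | H00=-1→##./#../#..; H01=-1→.##/#../#..; H11=+1→.../###/#..*; H21=-1→.../#../###
ply 2: .../###/#.. is terminal -1 (V); from .../#../#.. depth 4

H winning at [.../#../#..]: True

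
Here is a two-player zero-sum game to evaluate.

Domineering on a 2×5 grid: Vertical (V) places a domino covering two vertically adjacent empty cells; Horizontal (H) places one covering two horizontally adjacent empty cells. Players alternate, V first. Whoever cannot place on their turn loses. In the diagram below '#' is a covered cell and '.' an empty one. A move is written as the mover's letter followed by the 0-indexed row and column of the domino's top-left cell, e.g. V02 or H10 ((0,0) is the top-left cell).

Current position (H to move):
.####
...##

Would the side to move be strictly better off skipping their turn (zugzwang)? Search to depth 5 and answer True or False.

zugzwang(.####/...##, H) = False

ply 1, H at .####/...## | H10=+1→.####/##.##*; H11=-1→.####/.####
ply 2: .####/##.## is terminal -1 (V); from .####/...## depth 5
if H skipped the turn, V would face:
~ ply 1, V at .####/...## | V00=-1→#####/#..##*
~ ply 2, H at #####/#..## | H11=+1→#####/#####*
~ ply 3: #####/##### is terminal -1 (V); from .####/...## depth 5
compare (H): move=+1 vs pass=+1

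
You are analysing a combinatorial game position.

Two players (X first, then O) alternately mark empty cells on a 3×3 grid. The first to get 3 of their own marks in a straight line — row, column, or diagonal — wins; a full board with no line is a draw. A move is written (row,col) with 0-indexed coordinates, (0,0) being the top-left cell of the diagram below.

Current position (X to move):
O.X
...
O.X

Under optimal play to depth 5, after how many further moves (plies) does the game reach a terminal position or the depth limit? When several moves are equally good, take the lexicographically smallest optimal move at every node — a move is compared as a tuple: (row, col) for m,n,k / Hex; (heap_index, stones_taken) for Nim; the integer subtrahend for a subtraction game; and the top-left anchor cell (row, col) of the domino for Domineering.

ply 1, X at O.X/.../O.X | (0,1)=-1→OXX/.../O.X; (1,0)=+0→O.X/X../O.X; (1,1)=-1→O.X/.X./O.X; (1,2)=+1→O.X/..X/O.X*; (2,1)=-1→O.X/.../OXX
ply 2: O.X/..X/O.X is terminal -1 (O); from O.X/.../O.X depth 5

PV length from [O.X/.../O.X]: 1 ply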